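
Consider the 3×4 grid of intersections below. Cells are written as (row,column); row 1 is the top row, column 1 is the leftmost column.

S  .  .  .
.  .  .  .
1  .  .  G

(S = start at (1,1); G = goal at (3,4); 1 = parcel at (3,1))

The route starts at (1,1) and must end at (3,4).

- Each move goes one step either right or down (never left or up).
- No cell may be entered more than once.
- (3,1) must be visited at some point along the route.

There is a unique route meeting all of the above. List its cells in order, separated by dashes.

(1,1) - (2,1) - (3,1) - (3,2) - (3,3) - (3,4)

Moves only go right or down, so the column and row indices never decrease.
Route from (1,1): 2× down (reaching (3,1)), 3× right (reaching (3,4)) — 5 moves in all.
Check: all required cells visited.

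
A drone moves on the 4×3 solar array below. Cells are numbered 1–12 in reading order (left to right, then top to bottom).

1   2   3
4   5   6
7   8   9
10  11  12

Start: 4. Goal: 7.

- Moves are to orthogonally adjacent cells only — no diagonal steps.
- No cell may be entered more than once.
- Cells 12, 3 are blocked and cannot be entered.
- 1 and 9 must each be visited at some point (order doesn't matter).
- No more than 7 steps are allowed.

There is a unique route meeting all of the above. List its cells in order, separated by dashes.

Any route must reach 1 and 9 and still end at 7 within 7 moves, so the order of the required stops is forced.
Route from 4: up 1 to 1, right 1 to 2, down 1 to 5, right 1 to 6, down 1 to 9, left 2 to 7 — 7 moves in all.
Check: all required cells visited; 7 ≤ 7 moves.

4 - 1 - 2 - 5 - 6 - 9 - 8 - 7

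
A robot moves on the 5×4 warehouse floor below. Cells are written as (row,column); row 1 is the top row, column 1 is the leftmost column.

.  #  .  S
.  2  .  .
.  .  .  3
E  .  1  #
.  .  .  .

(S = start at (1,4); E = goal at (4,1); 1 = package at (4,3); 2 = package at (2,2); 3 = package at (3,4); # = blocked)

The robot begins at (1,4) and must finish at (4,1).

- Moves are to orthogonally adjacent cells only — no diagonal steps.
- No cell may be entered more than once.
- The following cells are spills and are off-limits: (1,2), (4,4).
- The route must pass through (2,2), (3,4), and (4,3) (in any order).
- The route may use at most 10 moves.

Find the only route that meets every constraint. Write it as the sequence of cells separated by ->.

(1,4) -> (2,4) -> (3,4) -> (3,3) -> (4,3) -> (4,2) -> (3,2) -> (2,2) -> (2,1) -> (3,1) -> (4,1)

Any route must reach (2,2), (3,4), and (4,3) and still end at (4,1) within 10 moves, so the order of the required stops is forced.
Route from (1,4): down 2 to (3,4), left 1 to (3,3), down 1 to (4,3), left 1 to (4,2), up 2 to (2,2), left 1 to (2,1), down 2 to (4,1) — 10 moves in all.
Check: all required cells visited; 10 ≤ 10 moves.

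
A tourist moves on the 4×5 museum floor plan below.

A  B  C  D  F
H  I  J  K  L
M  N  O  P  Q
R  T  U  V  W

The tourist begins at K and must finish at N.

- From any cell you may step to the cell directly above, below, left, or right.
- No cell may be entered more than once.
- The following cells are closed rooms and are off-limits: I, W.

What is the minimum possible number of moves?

The Manhattan distance from K to N is |2−3| + |4−2| = 3, so at least 3 moves are needed.
A route of 3 moves achieves this: K → P → O → N.
Since 3 matches the lower bound, it is optimal.

3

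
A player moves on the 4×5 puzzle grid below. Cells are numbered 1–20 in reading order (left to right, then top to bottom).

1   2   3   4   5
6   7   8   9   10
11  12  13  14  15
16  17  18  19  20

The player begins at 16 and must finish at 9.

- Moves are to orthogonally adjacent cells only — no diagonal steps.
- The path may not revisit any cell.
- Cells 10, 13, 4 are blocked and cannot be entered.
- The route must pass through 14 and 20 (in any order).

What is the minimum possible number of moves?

7

Any route passes through 14 and 20 in some order between 16 and 9. Summing Manhattan distances along each leg and taking the cheapest ordering (16 → 20 → 14 → 9) gives a lower bound of 4 + 2 + 1 = 7 moves.
A route of 7 moves achieves this: 16 → 17 → 18 → 19 → 20 → 15 → 14 → 9.
Since 7 matches the lower bound, it is optimal.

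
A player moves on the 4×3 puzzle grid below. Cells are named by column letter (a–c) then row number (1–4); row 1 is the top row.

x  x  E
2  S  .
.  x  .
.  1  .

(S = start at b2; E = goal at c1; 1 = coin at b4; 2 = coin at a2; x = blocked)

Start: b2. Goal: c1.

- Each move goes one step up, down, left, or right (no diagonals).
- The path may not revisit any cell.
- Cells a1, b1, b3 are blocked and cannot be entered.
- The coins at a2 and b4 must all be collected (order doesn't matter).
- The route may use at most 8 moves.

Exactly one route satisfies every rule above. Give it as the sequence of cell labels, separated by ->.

b2 -> a2 -> a3 -> a4 -> b4 -> c4 -> c3 -> c2 -> c1

The 8-move cap with required stops at a2, b4 leaves no slack for detours.
Route from b2: left to a2, 2× down (reaching a4), 2× right (reaching c4), 3× up (reaching c1) — 8 moves in all.
Check: all required cells visited; 8 ≤ 8 moves.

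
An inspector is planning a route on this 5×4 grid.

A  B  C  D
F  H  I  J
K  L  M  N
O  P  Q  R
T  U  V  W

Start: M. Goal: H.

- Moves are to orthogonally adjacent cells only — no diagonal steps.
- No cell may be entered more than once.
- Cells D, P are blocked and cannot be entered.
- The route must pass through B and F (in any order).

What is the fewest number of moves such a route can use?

Any route passes through B and F in some order between M and H. Summing Manhattan distances along each leg and taking the cheapest ordering (M → F → B → H) gives a lower bound of 3 + 2 + 1 = 6 moves.
A route of 6 moves achieves this: M → I → C → B → A → F → H.
Since 6 matches the lower bound, it is optimal.

6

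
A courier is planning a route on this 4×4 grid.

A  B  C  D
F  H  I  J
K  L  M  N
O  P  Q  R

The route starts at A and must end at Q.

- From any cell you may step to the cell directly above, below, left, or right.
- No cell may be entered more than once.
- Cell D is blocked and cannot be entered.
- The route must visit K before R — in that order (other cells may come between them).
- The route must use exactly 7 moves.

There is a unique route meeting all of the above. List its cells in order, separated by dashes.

A - F - K - L - M - N - R - Q

The waypoints must appear in the order K, R, with no cell reused.
Route from A: 2× down (reaching K), 3× right (reaching N), down to R, left to Q — 7 moves in all.
Check: order respected (K at step 2, R at step 6); 7 moves as required.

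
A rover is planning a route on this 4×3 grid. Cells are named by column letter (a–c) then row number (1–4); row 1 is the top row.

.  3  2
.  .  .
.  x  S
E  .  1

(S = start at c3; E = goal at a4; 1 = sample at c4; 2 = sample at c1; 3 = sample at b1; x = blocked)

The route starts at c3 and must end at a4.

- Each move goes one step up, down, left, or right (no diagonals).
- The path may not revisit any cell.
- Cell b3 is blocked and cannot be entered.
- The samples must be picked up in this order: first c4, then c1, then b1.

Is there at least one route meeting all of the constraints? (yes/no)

no

Even ignoring the required order, no revisit-free route from c3 to a4 manages to pass through all of c4, c1, and b1: branching out from c3, every path either misses one of them or, having collected them, can no longer reach a4 without re-entering a cell.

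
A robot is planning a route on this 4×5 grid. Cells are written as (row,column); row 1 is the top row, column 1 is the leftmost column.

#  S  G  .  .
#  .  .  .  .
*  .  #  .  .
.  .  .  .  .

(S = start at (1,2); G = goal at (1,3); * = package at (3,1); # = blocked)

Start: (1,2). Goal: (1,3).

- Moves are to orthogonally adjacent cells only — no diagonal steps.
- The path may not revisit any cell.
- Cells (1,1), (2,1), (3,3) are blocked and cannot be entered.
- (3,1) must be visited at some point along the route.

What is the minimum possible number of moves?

11

Any route passes through (3,1) somewhere between (1,2) and (1,3). Summing Manhattan distances along the two legs ((1,2) → (3,1) → (1,3)) gives a lower bound of 3 + 4 = 7 moves.
The shortest route satisfying every rule uses 11 moves: (1,2) → (2,2) → (3,2) → (3,1) → (4,1) → (4,2) → (4,3) → (4,4) → (3,4) → (2,4) → (1,4) → (1,3).
The bound of 7 isn't tight here; checking systematically, no route of length 7 through 10 satisfies every constraint (on a 4-connected grid the length of any start-to-goal walk has the same parity as the Manhattan bound, so only lengths 7, 9, 11, … need checking), so 11 is the minimum.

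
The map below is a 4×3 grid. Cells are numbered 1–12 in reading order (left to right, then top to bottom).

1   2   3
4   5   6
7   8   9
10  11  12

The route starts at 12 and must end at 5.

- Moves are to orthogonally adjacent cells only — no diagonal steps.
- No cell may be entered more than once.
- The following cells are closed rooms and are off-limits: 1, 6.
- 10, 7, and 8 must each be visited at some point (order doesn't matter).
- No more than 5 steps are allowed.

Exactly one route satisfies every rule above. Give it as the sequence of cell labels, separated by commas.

The 5-move cap with required stops at 10, 7, 8 leaves no slack for detours.
Route from 12: left 2 to 10, up 1 to 7, right 1 to 8, up 1 to 5 — 5 moves in all.
Check: all required cells visited; 5 ≤ 5 moves.

12, 11, 10, 7, 8, 5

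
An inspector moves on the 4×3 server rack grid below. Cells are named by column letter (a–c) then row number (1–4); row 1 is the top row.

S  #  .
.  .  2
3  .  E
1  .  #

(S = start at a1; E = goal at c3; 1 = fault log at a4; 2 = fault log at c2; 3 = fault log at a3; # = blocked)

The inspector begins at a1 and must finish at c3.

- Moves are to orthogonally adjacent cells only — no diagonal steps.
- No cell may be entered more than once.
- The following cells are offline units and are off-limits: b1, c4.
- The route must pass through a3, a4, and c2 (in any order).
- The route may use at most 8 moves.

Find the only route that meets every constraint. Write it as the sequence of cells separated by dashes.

a1 - a2 - a3 - a4 - b4 - b3 - b2 - c2 - c3

The 8-move cap with required stops at a3, a4, c2 leaves no slack for detours.
Route from a1: 3× down (reaching a4), right to b4, 2× up (reaching b2), right to c2, down to c3 — 8 moves in all.
Check: all required cells visited; 8 ≤ 8 moves.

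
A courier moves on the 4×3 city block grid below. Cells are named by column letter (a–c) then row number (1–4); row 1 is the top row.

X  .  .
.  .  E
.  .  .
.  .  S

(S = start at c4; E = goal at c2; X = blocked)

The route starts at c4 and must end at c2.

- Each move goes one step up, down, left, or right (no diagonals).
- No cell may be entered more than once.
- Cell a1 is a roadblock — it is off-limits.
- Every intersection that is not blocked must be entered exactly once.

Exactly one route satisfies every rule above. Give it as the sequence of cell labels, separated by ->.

c4 -> c3 -> b3 -> b4 -> a4 -> a3 -> a2 -> b2 -> b1 -> c1 -> c2

Need to visit all 11 open cells exactly once, starting at c4 and ending at c2.
Cell c1 has only two open neighbours (c2 and b1), so the path must pass straight through it: one of those is the cell it's entered from and the other is where it exits.
Route from c4: up 1 to c3, left 1 to b3, down 1 to b4, left 1 to a4, up 2 to a2, right 1 to b2, up 1 to b1, right 1 to c1, down 1 to c2 — 10 moves in all.
Check: all 11 open cells covered.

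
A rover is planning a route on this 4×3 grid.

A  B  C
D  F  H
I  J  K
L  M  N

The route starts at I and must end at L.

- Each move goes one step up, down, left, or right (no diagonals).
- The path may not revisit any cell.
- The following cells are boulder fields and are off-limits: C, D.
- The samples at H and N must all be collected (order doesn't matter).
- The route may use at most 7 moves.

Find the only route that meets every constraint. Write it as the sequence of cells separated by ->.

I -> J -> F -> H -> K -> N -> M -> L

The budget equals the shortest possible length, so every move has to be on a shortest route through the required cells.
Route from I: right to J, up to F, right to H, 2× down (reaching N), 2× left (reaching L) — 7 moves in all.
Check: all required cells visited; 7 ≤ 7 moves.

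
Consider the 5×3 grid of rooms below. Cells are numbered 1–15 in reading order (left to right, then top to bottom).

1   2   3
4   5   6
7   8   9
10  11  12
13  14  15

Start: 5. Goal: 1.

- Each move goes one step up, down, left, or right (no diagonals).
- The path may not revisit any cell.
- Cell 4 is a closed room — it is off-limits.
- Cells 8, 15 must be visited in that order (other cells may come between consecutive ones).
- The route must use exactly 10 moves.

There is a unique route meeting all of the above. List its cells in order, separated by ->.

5 -> 8 -> 11 -> 14 -> 15 -> 12 -> 9 -> 6 -> 3 -> 2 -> 1

The waypoints must appear in the order 8, 15, with no cell reused.
Route from 5: down 3 to 14, right 1 to 15, up 4 to 3, left 2 to 1 — 10 moves in all.
Check: order respected (8 at step 1, 15 at step 4); 10 moves as required.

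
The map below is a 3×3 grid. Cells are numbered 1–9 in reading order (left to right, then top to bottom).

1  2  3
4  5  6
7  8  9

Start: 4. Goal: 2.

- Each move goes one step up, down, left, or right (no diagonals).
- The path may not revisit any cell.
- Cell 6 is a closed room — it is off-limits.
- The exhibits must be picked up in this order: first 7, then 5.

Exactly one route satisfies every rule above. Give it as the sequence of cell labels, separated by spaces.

The waypoints must appear in the order 7, 5, with no cell reused.
Route from 4: down 1 to 7, right 1 to 8, up 2 to 2 — 4 moves in all.
Check: order respected (7 at step 1, 5 at step 3).

4 7 8 5 2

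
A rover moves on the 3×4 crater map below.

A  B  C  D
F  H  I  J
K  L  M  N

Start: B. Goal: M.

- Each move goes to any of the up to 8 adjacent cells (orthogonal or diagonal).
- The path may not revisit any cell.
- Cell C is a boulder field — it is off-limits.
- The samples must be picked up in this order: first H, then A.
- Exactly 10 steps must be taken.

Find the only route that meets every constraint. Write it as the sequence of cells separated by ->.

The waypoints must appear in the order H, A, with no cell reused.
Route from B: down to H, up-left to A, 2× down (reaching K), right to L, 2× up-right (reaching D), 2× down (reaching N), left to M — 10 moves in all.
Check: order respected (H at step 1, A at step 2); 10 moves as required.

B -> H -> A -> F -> K -> L -> I -> D -> J -> N -> M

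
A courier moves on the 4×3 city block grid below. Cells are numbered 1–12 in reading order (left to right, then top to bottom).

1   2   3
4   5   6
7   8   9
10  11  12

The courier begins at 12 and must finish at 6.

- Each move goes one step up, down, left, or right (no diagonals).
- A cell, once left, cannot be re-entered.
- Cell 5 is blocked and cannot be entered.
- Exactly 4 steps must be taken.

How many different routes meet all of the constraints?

1

Need simple routes of exactly 4 moves from 12 to 6 (Manhattan distance 2, so 1 moves are spent on a detour and 1 undoing it).
Enumerating: 12 11 8 9 6.
That gives 1 route.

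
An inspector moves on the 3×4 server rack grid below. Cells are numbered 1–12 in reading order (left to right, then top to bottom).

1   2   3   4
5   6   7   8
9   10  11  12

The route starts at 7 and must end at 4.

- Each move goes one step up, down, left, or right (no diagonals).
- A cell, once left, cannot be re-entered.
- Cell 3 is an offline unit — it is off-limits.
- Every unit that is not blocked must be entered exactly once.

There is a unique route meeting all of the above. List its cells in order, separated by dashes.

7 - 6 - 2 - 1 - 5 - 9 - 10 - 11 - 12 - 8 - 4

Need to visit all 11 open cells exactly once, starting at 7 and ending at 4.
Cell 9 has only two open neighbours (5 and 10), so the path must pass straight through it: one of those is the cell it's entered from and the other is where it exits.
Route from 7: left 1 to 6, up 1 to 2, left 1 to 1, down 2 to 9, right 3 to 12, up 2 to 4 — 10 moves in all.
Check: all 11 open cells covered.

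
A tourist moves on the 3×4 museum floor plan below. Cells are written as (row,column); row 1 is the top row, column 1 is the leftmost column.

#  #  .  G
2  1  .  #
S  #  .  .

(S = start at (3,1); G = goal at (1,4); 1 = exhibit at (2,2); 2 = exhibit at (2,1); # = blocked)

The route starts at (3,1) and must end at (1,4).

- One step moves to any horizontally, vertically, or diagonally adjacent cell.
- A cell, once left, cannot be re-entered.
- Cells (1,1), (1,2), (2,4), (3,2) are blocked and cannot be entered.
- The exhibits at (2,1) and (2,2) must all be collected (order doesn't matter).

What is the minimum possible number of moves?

4

Any route passes through (2,1) and (2,2) in some order between (3,1) and (1,4). Summing Chebyshev distances along each leg and taking the cheapest ordering ((3,1) → (2,1) → (2,2) → (1,4)) gives a lower bound of 1 + 1 + 2 = 4 moves.
A route of 4 moves achieves this: (3,1) → (2,1) → (2,2) → (1,3) → (1,4).
Since 4 matches the lower bound, it is optimal.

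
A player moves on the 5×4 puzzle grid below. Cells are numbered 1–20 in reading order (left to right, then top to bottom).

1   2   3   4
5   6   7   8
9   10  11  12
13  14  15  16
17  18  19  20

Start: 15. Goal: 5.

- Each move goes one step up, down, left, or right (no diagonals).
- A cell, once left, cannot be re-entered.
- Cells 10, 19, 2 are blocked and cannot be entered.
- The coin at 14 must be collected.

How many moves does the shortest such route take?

Any route passes through 14 somewhere between 15 and 5. Summing Manhattan distances along the two legs (15 → 14 → 5) gives a lower bound of 1 + 3 = 4 moves.
A route of 4 moves achieves this: 15 → 14 → 13 → 9 → 5.
Since 4 matches the lower bound, it is optimal.

4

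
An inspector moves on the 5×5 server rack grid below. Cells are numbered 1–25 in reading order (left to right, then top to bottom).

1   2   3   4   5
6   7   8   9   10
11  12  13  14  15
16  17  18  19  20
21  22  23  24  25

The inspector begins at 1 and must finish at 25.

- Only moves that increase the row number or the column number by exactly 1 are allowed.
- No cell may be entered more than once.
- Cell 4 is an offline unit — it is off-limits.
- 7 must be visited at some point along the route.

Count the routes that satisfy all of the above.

A right/down-only route from 1 to 25 makes exactly 4 down-moves and 4 right-moves in some order.
With no other constraints that would be C(8,4) = 70 routes.
Split at 7 and multiply the segment counts (each segment already excludes blocked cells): 1→7: 2; 7→25: 20; product = 40.
That gives 40 routes.

40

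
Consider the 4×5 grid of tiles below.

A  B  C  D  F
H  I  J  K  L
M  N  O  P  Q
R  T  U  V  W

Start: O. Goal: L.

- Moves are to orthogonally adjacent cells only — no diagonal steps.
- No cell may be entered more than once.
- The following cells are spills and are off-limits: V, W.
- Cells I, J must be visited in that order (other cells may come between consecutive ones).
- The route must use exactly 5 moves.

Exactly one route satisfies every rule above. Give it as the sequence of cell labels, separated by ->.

O -> N -> I -> J -> K -> L

The waypoints must appear in the order I, J, with no cell reused.
Route from O: left 1 to N, up 1 to I, right 3 to L — 5 moves in all.
Check: order respected (I at step 2, J at step 3); 5 moves as required.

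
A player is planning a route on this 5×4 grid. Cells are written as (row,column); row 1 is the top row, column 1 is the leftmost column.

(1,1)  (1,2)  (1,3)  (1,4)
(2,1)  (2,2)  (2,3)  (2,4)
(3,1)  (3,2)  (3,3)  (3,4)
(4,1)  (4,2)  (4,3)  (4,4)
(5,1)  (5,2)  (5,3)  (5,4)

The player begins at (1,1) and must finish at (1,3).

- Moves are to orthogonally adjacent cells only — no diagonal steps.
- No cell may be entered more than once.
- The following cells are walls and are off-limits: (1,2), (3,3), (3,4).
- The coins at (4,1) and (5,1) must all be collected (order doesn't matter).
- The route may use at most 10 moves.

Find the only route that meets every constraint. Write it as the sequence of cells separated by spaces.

(1,1) (2,1) (3,1) (4,1) (5,1) (5,2) (4,2) (3,2) (2,2) (2,3) (1,3)

The budget equals the shortest possible length, so every move has to be on a shortest route through the required cells.
Route from (1,1): 4× down (reaching (5,1)), right to (5,2), 3× up (reaching (2,2)), right to (2,3), up to (1,3) — 10 moves in all.
Check: all required cells visited; 10 ≤ 10 moves.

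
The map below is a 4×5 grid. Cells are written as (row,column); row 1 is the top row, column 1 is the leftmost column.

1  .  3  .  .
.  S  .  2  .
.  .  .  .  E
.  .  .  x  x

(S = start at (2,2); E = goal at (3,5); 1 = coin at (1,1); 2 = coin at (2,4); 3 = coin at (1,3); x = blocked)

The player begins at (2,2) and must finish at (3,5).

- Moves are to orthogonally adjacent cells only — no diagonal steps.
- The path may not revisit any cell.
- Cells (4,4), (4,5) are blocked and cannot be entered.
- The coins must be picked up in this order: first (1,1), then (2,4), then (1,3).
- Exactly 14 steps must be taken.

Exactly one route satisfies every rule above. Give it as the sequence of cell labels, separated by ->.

The waypoints must appear in the order (1,1), (2,4), (1,3), with no cell reused.
Route from (2,2): up to (1,2), left to (1,1), 2× down (reaching (3,1)), 3× right (reaching (3,4)), up to (2,4), left to (2,3), up to (1,3), 2× right (reaching (1,5)), 2× down (reaching (3,5)) — 14 moves in all.
Check: order respected (1 at step 2, 2 at step 8, 3 at step 10); 14 moves as required.

(2,2) -> (1,2) -> (1,1) -> (2,1) -> (3,1) -> (3,2) -> (3,3) -> (3,4) -> (2,4) -> (2,3) -> (1,3) -> (1,4) -> (1,5) -> (2,5) -> (3,5)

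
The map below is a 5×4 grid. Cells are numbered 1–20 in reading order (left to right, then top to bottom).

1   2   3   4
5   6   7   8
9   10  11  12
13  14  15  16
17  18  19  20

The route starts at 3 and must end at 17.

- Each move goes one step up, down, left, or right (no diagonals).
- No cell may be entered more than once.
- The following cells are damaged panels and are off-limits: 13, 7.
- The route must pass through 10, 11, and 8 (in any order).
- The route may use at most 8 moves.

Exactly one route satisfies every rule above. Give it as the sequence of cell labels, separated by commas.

3, 4, 8, 12, 11, 10, 14, 18, 17

Any route must reach 10, 11, and 8 and still end at 17 within 8 moves, so the order of the required stops is forced.
Route from 3: right to 4, 2× down (reaching 12), 2× left (reaching 10), 2× down (reaching 18), left to 17 — 8 moves in all.
Check: all required cells visited; 8 ≤ 8 moves.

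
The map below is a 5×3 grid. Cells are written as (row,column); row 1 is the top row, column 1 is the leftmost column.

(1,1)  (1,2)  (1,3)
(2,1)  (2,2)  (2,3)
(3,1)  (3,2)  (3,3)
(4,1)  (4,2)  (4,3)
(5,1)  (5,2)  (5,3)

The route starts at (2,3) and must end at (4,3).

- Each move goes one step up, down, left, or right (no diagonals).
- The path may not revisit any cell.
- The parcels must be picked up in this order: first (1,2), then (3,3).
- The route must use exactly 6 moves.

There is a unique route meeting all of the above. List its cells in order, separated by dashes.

The waypoints must appear in the order (1,2), (3,3), with no cell reused.
Route from (2,3): up 1 to (1,3), left 1 to (1,2), down 2 to (3,2), right 1 to (3,3), down 1 to (4,3) — 6 moves in all.
Check: order respected ((1,2) at step 2, (3,3) at step 5); 6 moves as required.

(2,3) - (1,3) - (1,2) - (2,2) - (3,2) - (3,3) - (4,3)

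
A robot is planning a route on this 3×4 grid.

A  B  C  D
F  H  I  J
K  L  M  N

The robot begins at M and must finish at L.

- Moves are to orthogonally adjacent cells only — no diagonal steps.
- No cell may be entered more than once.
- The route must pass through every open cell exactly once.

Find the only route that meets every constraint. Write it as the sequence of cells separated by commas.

Need to visit all 12 open cells exactly once, starting at M and ending at L.
Cell A has only two open neighbours (F and B), so the path must pass straight through it: one of those is the cell it's entered from and the other is where it exits.
Route from M: right to N, 2× up (reaching D), left to C, down to I, left to H, up to B, left to A, 2× down (reaching K), right to L — 11 moves in all.
Check: all 12 open cells covered.

M, N, J, D, C, I, H, B, A, F, K, L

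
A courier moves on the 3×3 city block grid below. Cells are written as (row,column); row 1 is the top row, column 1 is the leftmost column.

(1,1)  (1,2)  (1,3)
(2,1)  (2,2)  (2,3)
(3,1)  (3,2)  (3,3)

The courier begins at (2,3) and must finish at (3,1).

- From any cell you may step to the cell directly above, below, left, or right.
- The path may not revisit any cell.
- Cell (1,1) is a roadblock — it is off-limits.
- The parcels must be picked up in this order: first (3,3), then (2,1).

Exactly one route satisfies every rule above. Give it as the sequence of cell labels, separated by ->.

(2,3) -> (3,3) -> (3,2) -> (2,2) -> (2,1) -> (3,1)

The waypoints must appear in the order (3,3), (2,1), with no cell reused.
Route from (2,3): down 1 to (3,3), left 1 to (3,2), up 1 to (2,2), left 1 to (2,1), down 1 to (3,1) — 5 moves in all.
Check: order respected ((3,3) at step 1, (2,1) at step 4).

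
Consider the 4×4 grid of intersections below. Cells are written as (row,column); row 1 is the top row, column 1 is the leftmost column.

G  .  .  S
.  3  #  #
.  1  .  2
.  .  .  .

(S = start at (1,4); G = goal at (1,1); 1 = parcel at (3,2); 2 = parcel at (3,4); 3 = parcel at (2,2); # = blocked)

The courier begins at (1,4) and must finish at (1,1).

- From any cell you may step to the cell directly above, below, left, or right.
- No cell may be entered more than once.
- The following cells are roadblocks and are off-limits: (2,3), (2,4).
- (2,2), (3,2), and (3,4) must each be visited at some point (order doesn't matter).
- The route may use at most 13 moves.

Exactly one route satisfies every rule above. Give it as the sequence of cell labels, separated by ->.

The 13-move cap with required stops at (2,2), (3,2), (3,4) leaves no slack for detours.
Route from (1,4): 2× left (reaching (1,2)), 2× down (reaching (3,2)), 2× right (reaching (3,4)), down to (4,4), 3× left (reaching (4,1)), 3× up (reaching (1,1)) — 13 moves in all.
Check: all required cells visited; 13 ≤ 13 moves.

(1,4) -> (1,3) -> (1,2) -> (2,2) -> (3,2) -> (3,3) -> (3,4) -> (4,4) -> (4,3) -> (4,2) -> (4,1) -> (3,1) -> (2,1) -> (1,1)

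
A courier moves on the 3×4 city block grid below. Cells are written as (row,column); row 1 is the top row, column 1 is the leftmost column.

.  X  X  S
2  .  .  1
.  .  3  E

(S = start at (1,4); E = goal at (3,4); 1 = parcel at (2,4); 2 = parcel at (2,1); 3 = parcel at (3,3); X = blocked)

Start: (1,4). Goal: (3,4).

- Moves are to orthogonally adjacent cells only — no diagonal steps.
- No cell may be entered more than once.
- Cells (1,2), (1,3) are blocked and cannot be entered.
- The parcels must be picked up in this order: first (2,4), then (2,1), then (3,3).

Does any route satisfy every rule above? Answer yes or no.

One route that works: (1,4) → (2,4) → (2,3) → (2,2) → (2,1) → (3,1) → (3,2) → (3,3) → (3,4).

yes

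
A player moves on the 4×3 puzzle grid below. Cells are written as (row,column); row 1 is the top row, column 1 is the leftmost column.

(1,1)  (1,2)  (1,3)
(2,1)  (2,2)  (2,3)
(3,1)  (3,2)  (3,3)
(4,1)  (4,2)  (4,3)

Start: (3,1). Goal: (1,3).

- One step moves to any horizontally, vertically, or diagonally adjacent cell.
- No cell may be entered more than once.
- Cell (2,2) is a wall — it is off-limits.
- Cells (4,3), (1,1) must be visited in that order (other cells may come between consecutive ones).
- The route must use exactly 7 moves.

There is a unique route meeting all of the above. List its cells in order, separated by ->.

(3,1) -> (4,2) -> (4,3) -> (3,2) -> (2,1) -> (1,1) -> (1,2) -> (1,3)

The waypoints must appear in the order (4,3), (1,1), with no cell reused.
Route from (3,1): down-right to (4,2), right to (4,3), 2× up-left (reaching (2,1)), up to (1,1), 2× right (reaching (1,3)) — 7 moves in all.
Check: order respected ((4,3) at step 2, (1,1) at step 5); 7 moves as required.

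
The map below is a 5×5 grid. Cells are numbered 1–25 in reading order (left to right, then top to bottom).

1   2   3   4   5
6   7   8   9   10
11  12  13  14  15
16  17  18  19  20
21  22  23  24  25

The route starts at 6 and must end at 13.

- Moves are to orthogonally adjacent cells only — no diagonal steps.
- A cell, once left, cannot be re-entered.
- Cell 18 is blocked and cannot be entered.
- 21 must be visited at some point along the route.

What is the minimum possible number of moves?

Any route passes through 21 somewhere between 6 and 13. Summing Manhattan distances along the two legs (6 → 21 → 13) gives a lower bound of 3 + 4 = 7 moves.
A route of 7 moves achieves this: 6 → 11 → 16 → 21 → 22 → 17 → 12 → 13.
Since 7 matches the lower bound, it is optimal.

7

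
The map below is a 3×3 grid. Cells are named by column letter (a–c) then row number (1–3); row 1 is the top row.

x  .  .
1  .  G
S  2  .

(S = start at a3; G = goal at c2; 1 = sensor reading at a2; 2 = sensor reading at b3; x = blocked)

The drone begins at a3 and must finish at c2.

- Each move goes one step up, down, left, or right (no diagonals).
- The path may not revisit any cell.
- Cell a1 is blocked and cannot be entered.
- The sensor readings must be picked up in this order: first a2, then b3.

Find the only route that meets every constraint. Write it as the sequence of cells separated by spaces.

a3 a2 b2 b3 c3 c2

The waypoints must appear in the order a2, b3, with no cell reused.
Route from a3: up to a2, right to b2, down to b3, right to c3, up to c2 — 5 moves in all.
Check: order respected (1 at step 1, 2 at step 3).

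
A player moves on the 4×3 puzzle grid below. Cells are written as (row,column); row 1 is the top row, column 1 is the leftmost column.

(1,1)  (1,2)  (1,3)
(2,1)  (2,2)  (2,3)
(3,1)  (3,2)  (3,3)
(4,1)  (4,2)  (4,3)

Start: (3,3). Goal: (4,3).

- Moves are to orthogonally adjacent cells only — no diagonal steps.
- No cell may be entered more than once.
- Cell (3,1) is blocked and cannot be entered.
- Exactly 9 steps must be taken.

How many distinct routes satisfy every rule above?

Need simple routes of exactly 9 moves from (3,3) to (4,3) (Manhattan distance 1, so 4 moves are spent on a detour and 4 undoing it).
Enumerating: (3,3) (2,3) (1,3) (1,2) (1,1) (2,1) (2,2) (3,2) (4,2) (4,3).
That gives 1 route.

1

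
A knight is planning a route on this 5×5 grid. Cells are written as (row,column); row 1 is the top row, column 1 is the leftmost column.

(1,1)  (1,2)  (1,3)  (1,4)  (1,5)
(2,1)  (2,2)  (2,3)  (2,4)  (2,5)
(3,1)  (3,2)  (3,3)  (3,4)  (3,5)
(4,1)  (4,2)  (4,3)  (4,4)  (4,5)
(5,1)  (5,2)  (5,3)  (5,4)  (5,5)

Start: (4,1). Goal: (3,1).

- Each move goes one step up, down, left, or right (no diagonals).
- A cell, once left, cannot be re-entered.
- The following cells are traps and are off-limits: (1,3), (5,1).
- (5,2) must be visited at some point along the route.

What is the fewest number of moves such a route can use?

7

Any route passes through (5,2) somewhere between (4,1) and (3,1). Summing Manhattan distances along the two legs ((4,1) → (5,2) → (3,1)) gives a lower bound of 2 + 3 = 5 moves.
The shortest route satisfying every rule uses 7 moves: (4,1) → (4,2) → (5,2) → (5,3) → (4,3) → (3,3) → (3,2) → (3,1).
The bound of 5 isn't tight here; checking systematically, no route of length 5 through 6 satisfies every constraint, so 7 is the minimum.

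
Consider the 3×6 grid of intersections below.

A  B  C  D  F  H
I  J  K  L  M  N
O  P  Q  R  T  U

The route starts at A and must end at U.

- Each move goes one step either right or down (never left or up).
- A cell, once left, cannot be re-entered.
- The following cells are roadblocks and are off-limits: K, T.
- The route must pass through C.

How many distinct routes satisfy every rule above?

A right/down-only route from A to U makes exactly 2 down-moves and 5 right-moves in some order.
With no other constraints that would be C(7,2) = 21 routes.
Split at C and multiply the segment counts (each segment already excludes blocked cells): A→C: 1; C→U: 3; product = 3.
That gives 3 routes.

3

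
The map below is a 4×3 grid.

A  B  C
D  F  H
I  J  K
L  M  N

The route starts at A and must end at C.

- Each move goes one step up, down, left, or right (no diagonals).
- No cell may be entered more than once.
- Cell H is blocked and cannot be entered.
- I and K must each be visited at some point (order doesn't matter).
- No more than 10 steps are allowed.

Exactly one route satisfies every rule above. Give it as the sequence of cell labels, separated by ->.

A -> D -> I -> L -> M -> N -> K -> J -> F -> B -> C

The 10-move cap with required stops at I, K leaves no slack for detours.
Route from A: down 3 to L, right 2 to N, up 1 to K, left 1 to J, up 2 to B, right 1 to C — 10 moves in all.
Check: all required cells visited; 10 ≤ 10 moves.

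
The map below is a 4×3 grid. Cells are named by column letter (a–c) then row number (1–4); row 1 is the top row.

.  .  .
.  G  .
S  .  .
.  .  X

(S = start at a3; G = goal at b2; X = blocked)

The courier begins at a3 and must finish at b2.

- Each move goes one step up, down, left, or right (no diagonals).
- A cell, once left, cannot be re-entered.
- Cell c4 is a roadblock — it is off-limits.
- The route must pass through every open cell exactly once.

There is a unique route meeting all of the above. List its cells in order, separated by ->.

a3 -> a4 -> b4 -> b3 -> c3 -> c2 -> c1 -> b1 -> a1 -> a2 -> b2

Need to visit all 11 open cells exactly once, starting at a3 and ending at b2.
Cell a1 has only two open neighbours (a2 and b1), so the path must pass straight through it: one of those is the cell it's entered from and the other is where it exits.
Route from a3: down 1 to a4, right 1 to b4, up 1 to b3, right 1 to c3, up 2 to c1, left 2 to a1, down 1 to a2, right 1 to b2 — 10 moves in all.
Check: all 11 open cells covered.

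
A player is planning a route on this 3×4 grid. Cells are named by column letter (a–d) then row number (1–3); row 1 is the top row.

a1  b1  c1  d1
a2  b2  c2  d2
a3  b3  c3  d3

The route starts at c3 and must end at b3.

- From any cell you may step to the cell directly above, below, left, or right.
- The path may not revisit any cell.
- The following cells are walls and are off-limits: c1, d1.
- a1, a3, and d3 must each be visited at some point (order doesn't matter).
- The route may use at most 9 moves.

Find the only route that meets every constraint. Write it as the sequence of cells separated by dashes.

Any route must reach a1, a3, and d3 and still end at b3 within 9 moves, so the order of the required stops is forced.
Route from c3: right 1 to d3, up 1 to d2, left 2 to b2, up 1 to b1, left 1 to a1, down 2 to a3, right 1 to b3 — 9 moves in all.
Check: all required cells visited; 9 ≤ 9 moves.

c3 - d3 - d2 - c2 - b2 - b1 - a1 - a2 - a3 - b3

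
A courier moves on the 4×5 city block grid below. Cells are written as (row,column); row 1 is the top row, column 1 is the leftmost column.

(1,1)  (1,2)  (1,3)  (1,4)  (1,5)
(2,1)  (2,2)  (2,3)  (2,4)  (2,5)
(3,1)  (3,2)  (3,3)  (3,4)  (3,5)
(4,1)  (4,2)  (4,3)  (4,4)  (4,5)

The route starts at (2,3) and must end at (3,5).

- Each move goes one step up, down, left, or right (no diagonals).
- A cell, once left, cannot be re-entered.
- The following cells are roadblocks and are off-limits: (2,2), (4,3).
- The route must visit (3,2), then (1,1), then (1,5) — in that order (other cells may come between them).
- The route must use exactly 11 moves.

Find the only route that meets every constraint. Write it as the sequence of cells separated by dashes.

(2,3) - (3,3) - (3,2) - (3,1) - (2,1) - (1,1) - (1,2) - (1,3) - (1,4) - (1,5) - (2,5) - (3,5)

The waypoints must appear in the order (3,2), (1,1), (1,5), with no cell reused.
Route from (2,3): down 1 to (3,3), left 2 to (3,1), up 2 to (1,1), right 4 to (1,5), down 2 to (3,5) — 11 moves in all.
Check: order respected ((3,2) at step 2, (1,1) at step 5, (1,5) at step 9); 11 moves as required.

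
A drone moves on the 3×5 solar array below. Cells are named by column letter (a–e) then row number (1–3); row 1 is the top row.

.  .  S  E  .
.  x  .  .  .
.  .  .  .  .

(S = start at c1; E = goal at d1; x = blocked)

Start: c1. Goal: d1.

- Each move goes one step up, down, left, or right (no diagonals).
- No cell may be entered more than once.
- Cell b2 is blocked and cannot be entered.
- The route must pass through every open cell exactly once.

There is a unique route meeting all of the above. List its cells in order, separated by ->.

c1 -> b1 -> a1 -> a2 -> a3 -> b3 -> c3 -> c2 -> d2 -> d3 -> e3 -> e2 -> e1 -> d1

Need to visit all 14 open cells exactly once, starting at c1 and ending at d1.
Cell e1 has only two open neighbours (e2 and d1), so the path must pass straight through it: one of those is the cell it's entered from and the other is where it exits.
Route from c1: 2× left (reaching a1), 2× down (reaching a3), 2× right (reaching c3), up to c2, right to d2, down to d3, right to e3, 2× up (reaching e1), left to d1 — 13 moves in all.
Check: all 14 open cells covered.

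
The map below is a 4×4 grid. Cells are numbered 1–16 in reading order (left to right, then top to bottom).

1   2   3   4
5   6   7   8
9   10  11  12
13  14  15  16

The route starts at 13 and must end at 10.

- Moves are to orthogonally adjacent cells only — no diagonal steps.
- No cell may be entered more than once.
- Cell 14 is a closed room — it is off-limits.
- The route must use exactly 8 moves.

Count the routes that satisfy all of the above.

Need simple routes of exactly 8 moves from 13 to 10 (Manhattan distance 2, so 3 moves are spent on a detour and 3 undoing it).
Enumerating: 13 9 5 1 2 6 7 11 10 | 13 9 5 1 2 3 7 11 10 | 13 9 5 1 2 3 7 6 10 | 13 9 5 6 2 3 7 11 10 | 13 9 5 6 7 8 12 11 10.
That gives 5 routes.

5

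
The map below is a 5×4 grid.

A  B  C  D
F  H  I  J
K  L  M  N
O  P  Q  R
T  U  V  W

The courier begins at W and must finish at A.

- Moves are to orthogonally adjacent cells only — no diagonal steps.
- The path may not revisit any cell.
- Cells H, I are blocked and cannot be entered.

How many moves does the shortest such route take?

The Manhattan distance from W to A is |5−1| + |4−1| = 7, so at least 7 moves are needed.
A route of 7 moves achieves this: W → R → N → J → D → C → B → A.
Since 7 matches the lower bound, it is optimal.

7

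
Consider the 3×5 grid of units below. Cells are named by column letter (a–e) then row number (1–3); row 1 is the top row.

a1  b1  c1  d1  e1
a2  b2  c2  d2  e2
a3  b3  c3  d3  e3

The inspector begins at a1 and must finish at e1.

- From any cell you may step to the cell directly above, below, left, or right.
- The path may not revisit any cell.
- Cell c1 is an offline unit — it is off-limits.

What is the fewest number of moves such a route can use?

The Manhattan distance from a1 to e1 is |1−1| + |1−5| = 4, so at least 4 moves are needed.
That bound ignores the blocked cells. Measuring each leg by the fewest moves that actually steer around them (a1→e1: 6) raises the lower bound to 6.
A route of 6 moves exists: a1 → a2 → b2 → c2 → d2 → d1 → e1.
Since 6 matches that lower bound, it is optimal.

6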